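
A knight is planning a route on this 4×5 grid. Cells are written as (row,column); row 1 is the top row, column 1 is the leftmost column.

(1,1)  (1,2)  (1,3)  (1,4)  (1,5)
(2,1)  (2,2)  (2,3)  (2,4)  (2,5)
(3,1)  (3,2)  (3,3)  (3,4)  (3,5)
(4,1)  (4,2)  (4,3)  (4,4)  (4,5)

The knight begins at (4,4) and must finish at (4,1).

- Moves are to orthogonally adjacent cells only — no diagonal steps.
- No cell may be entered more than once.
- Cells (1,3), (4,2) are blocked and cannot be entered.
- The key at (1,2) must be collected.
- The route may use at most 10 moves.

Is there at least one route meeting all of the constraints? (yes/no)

One route that works: (4,4) → (3,4) → (2,4) → (2,3) → (2,2) → (1,2) → (1,1) → (2,1) → (3,1) → (4,1).

yes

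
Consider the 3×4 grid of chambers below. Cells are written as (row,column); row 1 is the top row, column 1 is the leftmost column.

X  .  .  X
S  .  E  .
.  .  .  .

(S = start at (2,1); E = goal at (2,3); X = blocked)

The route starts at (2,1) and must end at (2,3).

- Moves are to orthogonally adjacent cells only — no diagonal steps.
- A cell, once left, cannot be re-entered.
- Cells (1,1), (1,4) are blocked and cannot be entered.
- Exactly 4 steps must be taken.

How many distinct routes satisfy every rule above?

4

Need simple routes of exactly 4 moves from (2,1) to (2,3) (Manhattan distance 2, so 1 moves are spent on a detour and 1 undoing it).
Enumerating: (2,1) (3,1) (3,2) (2,2) (2,3) | (2,1) (3,1) (3,2) (3,3) (2,3) | (2,1) (2,2) (1,2) (1,3) (2,3) | (2,1) (2,2) (3,2) (3,3) (2,3).
That gives 4 routes.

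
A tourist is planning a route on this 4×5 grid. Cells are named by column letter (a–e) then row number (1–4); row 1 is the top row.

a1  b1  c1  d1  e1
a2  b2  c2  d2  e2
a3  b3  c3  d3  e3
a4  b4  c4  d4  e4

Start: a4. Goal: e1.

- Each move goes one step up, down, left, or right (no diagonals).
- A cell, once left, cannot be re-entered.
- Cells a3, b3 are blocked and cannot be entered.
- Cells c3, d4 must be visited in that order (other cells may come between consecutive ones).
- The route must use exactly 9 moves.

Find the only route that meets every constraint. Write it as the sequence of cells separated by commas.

The waypoints must appear in the order c3, d4, with no cell reused.
Route from a4: 2× right (reaching c4), up to c3, right to d3, down to d4, right to e4, 3× up (reaching e1) — 9 moves in all.
Check: order respected (c3 at step 3, d4 at step 5); 9 moves as required.

a4, b4, c4, c3, d3, d4, e4, e3, e2, e1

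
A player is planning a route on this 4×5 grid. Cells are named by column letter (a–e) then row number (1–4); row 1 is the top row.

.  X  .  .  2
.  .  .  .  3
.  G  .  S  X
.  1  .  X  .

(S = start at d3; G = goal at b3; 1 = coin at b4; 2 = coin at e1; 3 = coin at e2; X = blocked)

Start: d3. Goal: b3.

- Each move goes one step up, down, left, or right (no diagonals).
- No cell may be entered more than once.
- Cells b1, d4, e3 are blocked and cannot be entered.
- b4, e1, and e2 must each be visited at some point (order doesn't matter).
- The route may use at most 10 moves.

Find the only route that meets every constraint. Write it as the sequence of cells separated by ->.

The budget equals the shortest possible length, so every move has to be on a shortest route through the required cells.
Route from d3: up 1 to d2, right 1 to e2, up 1 to e1, left 2 to c1, down 3 to c4, left 1 to b4, up 1 to b3 — 10 moves in all.
Check: all required cells visited; 10 ≤ 10 moves.

d3 -> d2 -> e2 -> e1 -> d1 -> c1 -> c2 -> c3 -> c4 -> b4 -> b3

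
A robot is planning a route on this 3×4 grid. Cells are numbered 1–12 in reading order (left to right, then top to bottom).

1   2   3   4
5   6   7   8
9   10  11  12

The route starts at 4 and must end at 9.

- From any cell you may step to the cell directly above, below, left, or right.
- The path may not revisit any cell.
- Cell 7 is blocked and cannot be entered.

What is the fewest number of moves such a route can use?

5

The Manhattan distance from 4 to 9 is |1−3| + |4−1| = 5, so at least 5 moves are needed.
A route of 5 moves achieves this: 4 → 8 → 12 → 11 → 10 → 9.
Since 5 matches the lower bound, it is optimal.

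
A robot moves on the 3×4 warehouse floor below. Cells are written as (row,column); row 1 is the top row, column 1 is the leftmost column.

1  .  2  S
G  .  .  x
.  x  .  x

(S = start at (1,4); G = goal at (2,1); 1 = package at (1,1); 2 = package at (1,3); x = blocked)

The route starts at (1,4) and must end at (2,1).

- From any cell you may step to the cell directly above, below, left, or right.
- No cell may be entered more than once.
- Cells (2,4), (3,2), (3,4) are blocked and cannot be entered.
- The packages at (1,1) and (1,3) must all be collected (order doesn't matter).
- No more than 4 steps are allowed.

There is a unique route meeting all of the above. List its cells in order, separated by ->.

(1,4) -> (1,3) -> (1,2) -> (1,1) -> (2,1)

The 4-move cap with required stops at (1,1), (1,3) leaves no slack for detours.
Route from (1,4): left 3 to (1,1), down 1 to (2,1) — 4 moves in all.
Check: all required cells visited; 4 ≤ 4 moves.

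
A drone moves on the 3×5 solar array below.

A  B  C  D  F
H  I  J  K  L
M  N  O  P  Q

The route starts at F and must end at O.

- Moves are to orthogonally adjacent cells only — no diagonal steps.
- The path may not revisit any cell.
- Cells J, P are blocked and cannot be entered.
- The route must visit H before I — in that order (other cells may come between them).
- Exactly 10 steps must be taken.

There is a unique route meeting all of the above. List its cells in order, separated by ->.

F -> L -> K -> D -> C -> B -> A -> H -> I -> N -> O

The waypoints must appear in the order H, I, with no cell reused.
Route from F: down to L, left to K, up to D, 3× left (reaching A), down to H, right to I, down to N, right to O — 10 moves in all.
Check: order respected (H at step 7, I at step 8); 10 moves as required.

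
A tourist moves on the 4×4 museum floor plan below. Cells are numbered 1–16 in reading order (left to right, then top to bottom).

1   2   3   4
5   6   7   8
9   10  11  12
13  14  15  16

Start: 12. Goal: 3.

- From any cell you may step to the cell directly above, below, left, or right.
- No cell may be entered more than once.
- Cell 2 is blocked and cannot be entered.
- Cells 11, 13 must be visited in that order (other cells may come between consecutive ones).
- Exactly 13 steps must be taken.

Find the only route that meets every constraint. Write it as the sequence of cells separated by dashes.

12 - 16 - 15 - 11 - 10 - 14 - 13 - 9 - 5 - 6 - 7 - 8 - 4 - 3

The waypoints must appear in the order 11, 13, with no cell reused.
Route from 12: down 1 to 16, left 1 to 15, up 1 to 11, left 1 to 10, down 1 to 14, left 1 to 13, up 2 to 5, right 3 to 8, up 1 to 4, left 1 to 3 — 13 moves in all.
Check: order respected (11 at step 3, 13 at step 6); 13 moves as required.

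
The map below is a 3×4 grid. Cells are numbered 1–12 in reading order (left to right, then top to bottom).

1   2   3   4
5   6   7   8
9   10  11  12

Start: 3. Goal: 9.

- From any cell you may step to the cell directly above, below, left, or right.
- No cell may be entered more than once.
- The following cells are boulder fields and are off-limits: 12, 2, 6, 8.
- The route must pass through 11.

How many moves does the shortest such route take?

Any route passes through 11 somewhere between 3 and 9. Summing Manhattan distances along the two legs (3 → 11 → 9) gives a lower bound of 2 + 2 = 4 moves.
A route of 4 moves achieves this: 3 → 7 → 11 → 10 → 9.
Since 4 matches the lower bound, it is optimal.

4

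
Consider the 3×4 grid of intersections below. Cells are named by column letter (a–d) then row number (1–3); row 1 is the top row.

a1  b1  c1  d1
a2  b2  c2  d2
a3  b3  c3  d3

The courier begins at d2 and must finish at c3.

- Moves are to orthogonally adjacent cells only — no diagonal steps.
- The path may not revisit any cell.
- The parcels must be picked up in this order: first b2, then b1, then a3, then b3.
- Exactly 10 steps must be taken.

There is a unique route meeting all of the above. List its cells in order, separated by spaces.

The waypoints must appear in the order b2, b1, a3, b3, with no cell reused.
Route from d2: up 1 to d1, left 1 to c1, down 1 to c2, left 1 to b2, up 1 to b1, left 1 to a1, down 2 to a3, right 2 to c3 — 10 moves in all.
Check: order respected (b2 at step 4, b1 at step 5, a3 at step 8, b3 at step 9); 10 moves as required.

d2 d1 c1 c2 b2 b1 a1 a2 a3 b3 c3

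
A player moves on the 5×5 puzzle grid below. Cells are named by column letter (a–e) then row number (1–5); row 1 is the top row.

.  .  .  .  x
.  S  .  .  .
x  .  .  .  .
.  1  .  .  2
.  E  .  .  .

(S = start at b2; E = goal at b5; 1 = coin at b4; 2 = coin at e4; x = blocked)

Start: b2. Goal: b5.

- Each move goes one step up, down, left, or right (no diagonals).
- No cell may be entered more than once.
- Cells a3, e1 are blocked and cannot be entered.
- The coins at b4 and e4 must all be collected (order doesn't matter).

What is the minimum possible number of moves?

Any route passes through b4 and e4 in some order between b2 and b5. Summing Manhattan distances along each leg and taking the cheapest ordering (b2 → b4 → e4 → b5) gives a lower bound of 2 + 3 + 4 = 9 moves.
A route of 9 moves achieves this: b2 → b3 → b4 → c4 → d4 → e4 → e5 → d5 → c5 → b5.
Since 9 matches the lower bound, it is optimal.

9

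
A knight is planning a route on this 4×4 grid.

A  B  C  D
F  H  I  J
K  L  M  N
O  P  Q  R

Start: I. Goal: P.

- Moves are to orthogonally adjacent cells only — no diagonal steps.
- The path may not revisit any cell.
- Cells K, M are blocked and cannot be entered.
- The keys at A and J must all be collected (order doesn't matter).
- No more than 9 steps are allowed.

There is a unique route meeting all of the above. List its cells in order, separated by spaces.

Any route must reach A and J and still end at P within 9 moves, so the order of the required stops is forced.
Route from I: right 1 to J, up 1 to D, left 3 to A, down 1 to F, right 1 to H, down 2 to P — 9 moves in all.
Check: all required cells visited; 9 ≤ 9 moves.

I J D C B A F H L P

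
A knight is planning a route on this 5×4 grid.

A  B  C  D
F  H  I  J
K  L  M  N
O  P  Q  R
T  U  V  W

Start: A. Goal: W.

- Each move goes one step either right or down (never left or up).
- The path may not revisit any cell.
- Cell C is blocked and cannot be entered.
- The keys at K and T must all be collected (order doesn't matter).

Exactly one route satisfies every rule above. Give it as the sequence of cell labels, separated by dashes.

Moves only go right or down, so the column and row indices never decrease.
Route from A: 4× down (reaching T), 3× right (reaching W) — 7 moves in all.
Check: all required cells visited.

A - F - K - O - T - U - V - W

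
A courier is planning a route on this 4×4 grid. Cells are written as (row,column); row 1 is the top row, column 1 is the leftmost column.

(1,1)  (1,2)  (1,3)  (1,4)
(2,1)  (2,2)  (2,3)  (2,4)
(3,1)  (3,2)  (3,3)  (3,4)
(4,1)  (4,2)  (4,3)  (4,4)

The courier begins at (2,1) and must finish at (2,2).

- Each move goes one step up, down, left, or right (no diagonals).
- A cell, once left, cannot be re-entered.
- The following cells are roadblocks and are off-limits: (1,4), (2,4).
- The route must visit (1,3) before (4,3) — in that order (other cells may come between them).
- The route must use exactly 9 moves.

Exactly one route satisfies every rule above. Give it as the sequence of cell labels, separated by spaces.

(2,1) (1,1) (1,2) (1,3) (2,3) (3,3) (4,3) (4,2) (3,2) (2,2)

The waypoints must appear in the order (1,3), (4,3), with no cell reused.
Route from (2,1): up to (1,1), 2× right (reaching (1,3)), 3× down (reaching (4,3)), left to (4,2), 2× up (reaching (2,2)) — 9 moves in all.
Check: order respected ((1,3) at step 3, (4,3) at step 6); 9 moves as required.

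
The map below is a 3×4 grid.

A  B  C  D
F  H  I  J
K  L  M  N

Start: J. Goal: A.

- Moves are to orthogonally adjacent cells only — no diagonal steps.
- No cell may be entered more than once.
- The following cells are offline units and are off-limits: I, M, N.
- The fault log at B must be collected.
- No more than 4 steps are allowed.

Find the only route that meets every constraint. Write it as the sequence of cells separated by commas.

J, D, C, B, A

The 4-move cap with required stops at B leaves no slack for detours.
Route from J: up 1 to D, left 3 to A — 4 moves in all.
Check: all required cells visited; 4 ≤ 4 moves.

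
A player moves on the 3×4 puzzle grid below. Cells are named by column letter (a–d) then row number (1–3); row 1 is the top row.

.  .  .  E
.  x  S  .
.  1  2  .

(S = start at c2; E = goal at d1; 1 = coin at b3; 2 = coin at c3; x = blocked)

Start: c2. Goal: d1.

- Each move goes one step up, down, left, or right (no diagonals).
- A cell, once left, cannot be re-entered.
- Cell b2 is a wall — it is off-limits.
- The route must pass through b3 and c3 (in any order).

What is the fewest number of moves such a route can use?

Any route passes through b3 and c3 in some order between c2 and d1. Summing Manhattan distances along each leg and taking the cheapest ordering (c2 → b3 → c3 → d1) gives a lower bound of 2 + 1 + 3 = 6 moves.
The shortest route satisfying every rule uses 8 moves: c2 → c3 → b3 → a3 → a2 → a1 → b1 → c1 → d1.
The no-revisit rule (legs can't share cells) pushes the minimum above the 6-move bound; an exhaustive check rules out every length from 6 to 7, leaving 8 as the minimum.

8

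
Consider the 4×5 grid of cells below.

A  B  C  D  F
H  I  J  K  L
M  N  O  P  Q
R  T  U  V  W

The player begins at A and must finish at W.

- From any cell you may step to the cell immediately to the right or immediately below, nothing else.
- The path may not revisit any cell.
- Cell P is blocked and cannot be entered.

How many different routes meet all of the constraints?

15

A right/down-only route from A to W makes exactly 3 down-moves and 4 right-moves in some order.
With no other constraints that would be C(7,3) = 35 routes.
Subtract routes through each blocked cell (inclusion–exclusion for overlaps): − through P: 20 → 15.
That gives 15 routes.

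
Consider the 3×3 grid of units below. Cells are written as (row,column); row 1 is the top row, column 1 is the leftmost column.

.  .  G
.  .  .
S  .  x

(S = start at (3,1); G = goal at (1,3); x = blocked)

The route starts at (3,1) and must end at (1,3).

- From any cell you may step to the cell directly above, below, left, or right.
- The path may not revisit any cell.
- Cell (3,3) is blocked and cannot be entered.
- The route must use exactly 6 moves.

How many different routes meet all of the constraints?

Need simple routes of exactly 6 moves from (3,1) to (1,3) (Manhattan distance 4, so 1 moves are spent on a detour and 1 undoing it).
Enumerating: (3,1) (2,1) (1,1) (1,2) (2,2) (2,3) (1,3) | (3,1) (3,2) (2,2) (2,1) (1,1) (1,2) (1,3).
That gives 2 routes.

2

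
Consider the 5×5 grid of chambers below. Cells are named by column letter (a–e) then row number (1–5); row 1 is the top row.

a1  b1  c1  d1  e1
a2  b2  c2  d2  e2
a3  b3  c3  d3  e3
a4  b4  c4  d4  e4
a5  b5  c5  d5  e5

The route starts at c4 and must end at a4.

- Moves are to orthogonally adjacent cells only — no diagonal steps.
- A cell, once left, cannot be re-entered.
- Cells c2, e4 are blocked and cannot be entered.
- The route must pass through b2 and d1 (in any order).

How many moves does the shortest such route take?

Any route passes through b2 and d1 in some order between c4 and a4. Summing Manhattan distances along each leg and taking the cheapest ordering (c4 → d1 → b2 → a4) gives a lower bound of 4 + 3 + 3 = 10 moves.
A route of 10 moves achieves this: c4 → c3 → d3 → d2 → d1 → c1 → b1 → b2 → b3 → b4 → a4.
Since 10 matches the lower bound, it is optimal.

10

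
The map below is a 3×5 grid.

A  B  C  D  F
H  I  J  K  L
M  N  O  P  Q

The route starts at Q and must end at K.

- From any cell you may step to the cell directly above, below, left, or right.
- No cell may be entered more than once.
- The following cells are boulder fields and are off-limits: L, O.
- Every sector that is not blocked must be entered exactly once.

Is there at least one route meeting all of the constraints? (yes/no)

no

Cell F has only one open neighbour but is neither the start nor the goal, so a Hamiltonian route would have to both enter and leave it through the same neighbour — impossible without revisiting.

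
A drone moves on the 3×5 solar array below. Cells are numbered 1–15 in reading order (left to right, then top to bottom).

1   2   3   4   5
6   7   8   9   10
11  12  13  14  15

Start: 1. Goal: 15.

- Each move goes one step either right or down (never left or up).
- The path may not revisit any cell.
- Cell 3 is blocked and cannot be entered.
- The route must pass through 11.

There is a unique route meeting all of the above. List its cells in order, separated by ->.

Moves only go right or down, so the column and row indices never decrease.
Route from 1: 2× down (reaching 11), 4× right (reaching 15) — 6 moves in all.
Check: all required cells visited.

1 -> 6 -> 11 -> 12 -> 13 -> 14 -> 15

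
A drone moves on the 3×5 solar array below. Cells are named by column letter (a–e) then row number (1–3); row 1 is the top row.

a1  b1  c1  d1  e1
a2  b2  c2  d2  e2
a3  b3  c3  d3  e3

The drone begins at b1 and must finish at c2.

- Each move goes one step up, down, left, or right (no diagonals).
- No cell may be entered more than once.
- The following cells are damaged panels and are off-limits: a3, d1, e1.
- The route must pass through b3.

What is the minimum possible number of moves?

Any route passes through b3 somewhere between b1 and c2. Summing Manhattan distances along the two legs (b1 → b3 → c2) gives a lower bound of 2 + 2 = 4 moves.
A route of 4 moves achieves this: b1 → b2 → b3 → c3 → c2.
Since 4 matches the lower bound, it is optimal.

4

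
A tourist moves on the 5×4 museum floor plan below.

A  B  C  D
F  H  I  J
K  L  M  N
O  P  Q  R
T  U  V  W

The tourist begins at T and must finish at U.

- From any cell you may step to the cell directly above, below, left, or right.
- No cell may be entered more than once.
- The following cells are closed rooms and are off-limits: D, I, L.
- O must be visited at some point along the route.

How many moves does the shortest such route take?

3

Any route passes through O somewhere between T and U. Summing Manhattan distances along the two legs (T → O → U) gives a lower bound of 1 + 2 = 3 moves.
A route of 3 moves achieves this: T → O → P → U.
Since 3 matches the lower bound, it is optimal.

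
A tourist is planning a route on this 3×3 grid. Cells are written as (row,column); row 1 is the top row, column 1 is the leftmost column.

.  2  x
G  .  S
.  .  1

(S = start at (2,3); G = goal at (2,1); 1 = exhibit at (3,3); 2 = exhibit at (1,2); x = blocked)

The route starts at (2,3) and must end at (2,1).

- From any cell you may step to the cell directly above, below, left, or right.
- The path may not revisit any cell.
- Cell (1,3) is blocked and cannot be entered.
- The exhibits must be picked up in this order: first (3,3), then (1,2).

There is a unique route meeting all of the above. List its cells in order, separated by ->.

(2,3) -> (3,3) -> (3,2) -> (2,2) -> (1,2) -> (1,1) -> (2,1)

The waypoints must appear in the order (3,3), (1,2), with no cell reused.
Route from (2,3): down 1 to (3,3), left 1 to (3,2), up 2 to (1,2), left 1 to (1,1), down 1 to (2,1) — 6 moves in all.
Check: order respected (1 at step 1, 2 at step 4).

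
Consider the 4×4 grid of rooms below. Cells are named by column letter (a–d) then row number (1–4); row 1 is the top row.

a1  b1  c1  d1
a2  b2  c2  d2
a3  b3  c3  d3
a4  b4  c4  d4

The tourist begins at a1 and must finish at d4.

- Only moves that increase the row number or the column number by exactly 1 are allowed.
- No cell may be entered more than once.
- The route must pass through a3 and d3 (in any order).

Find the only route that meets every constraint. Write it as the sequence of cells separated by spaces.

Moves only go right or down, so the column and row indices never decrease.
Route from a1: down 2 to a3, right 3 to d3, down 1 to d4 — 6 moves in all.
Check: all required cells visited.

a1 a2 a3 b3 c3 d3 d4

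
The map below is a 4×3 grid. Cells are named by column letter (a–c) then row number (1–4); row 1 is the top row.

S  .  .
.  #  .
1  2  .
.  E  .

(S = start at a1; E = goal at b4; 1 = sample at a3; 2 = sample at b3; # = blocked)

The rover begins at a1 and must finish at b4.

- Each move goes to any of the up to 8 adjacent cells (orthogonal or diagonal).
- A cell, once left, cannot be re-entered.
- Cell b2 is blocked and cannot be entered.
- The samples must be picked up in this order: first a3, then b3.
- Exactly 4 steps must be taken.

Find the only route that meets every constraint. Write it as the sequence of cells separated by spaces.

The waypoints must appear in the order a3, b3, with no cell reused.
Route from a1: down 2 to a3, right 1 to b3, down 1 to b4 — 4 moves in all.
Check: order respected (1 at step 2, 2 at step 3); 4 moves as required.

a1 a2 a3 b3 b4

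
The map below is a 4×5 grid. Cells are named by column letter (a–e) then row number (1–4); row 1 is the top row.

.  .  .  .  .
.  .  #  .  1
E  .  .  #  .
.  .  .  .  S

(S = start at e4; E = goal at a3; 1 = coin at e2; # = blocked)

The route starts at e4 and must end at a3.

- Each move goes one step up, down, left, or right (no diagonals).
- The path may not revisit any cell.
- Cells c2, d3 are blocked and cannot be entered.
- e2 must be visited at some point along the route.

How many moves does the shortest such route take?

Any route passes through e2 somewhere between e4 and a3. Summing Manhattan distances along the two legs (e4 → e2 → a3) gives a lower bound of 2 + 5 = 7 moves.
That bound ignores the blocked cells. Measuring each leg by the fewest moves that actually steer around them (e4→e2: 2; e2→a3: 7) raises the lower bound to 9.
A route of 9 moves exists: e4 → e3 → e2 → e1 → d1 → c1 → b1 → b2 → b3 → a3.
Since 9 matches that lower bound, it is optimal.

9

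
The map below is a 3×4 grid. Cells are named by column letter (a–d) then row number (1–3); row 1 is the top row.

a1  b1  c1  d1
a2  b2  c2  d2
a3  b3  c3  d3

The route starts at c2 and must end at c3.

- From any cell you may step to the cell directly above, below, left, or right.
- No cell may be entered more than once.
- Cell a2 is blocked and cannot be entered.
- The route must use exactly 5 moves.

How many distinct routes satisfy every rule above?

2

Need simple routes of exactly 5 moves from c2 to c3 (Manhattan distance 1, so 2 moves are spent on a detour and 2 undoing it).
Enumerating: c2 c1 b1 b2 b3 c3 | c2 c1 d1 d2 d3 c3.
That gives 2 routes.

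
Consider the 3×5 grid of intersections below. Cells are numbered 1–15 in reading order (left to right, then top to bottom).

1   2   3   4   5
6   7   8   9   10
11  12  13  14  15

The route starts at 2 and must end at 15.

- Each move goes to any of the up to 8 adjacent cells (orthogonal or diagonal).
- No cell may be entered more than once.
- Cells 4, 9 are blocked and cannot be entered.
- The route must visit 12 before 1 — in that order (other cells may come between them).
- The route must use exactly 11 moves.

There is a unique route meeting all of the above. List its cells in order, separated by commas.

The waypoints must appear in the order 12, 1, with no cell reused.
Route from 2: right to 3, down to 8, down-left to 12, left to 11, 2× up (reaching 1), 2× down-right (reaching 13), right to 14, up-right to 10, down to 15 — 11 moves in all.
Check: order respected (12 at step 3, 1 at step 6); 11 moves as required.

2, 3, 8, 12, 11, 6, 1, 7, 13, 14, 10, 15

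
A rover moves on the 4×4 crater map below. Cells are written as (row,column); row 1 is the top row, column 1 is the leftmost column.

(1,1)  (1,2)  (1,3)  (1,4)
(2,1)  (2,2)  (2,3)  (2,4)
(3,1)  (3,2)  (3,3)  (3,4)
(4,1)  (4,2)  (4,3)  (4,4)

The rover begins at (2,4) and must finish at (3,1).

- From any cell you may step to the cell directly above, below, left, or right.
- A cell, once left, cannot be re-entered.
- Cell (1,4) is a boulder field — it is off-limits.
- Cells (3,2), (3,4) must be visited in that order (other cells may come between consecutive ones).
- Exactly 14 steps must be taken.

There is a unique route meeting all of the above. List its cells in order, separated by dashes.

(2,4) - (2,3) - (1,3) - (1,2) - (1,1) - (2,1) - (2,2) - (3,2) - (3,3) - (3,4) - (4,4) - (4,3) - (4,2) - (4,1) - (3,1)

The waypoints must appear in the order (3,2), (3,4), with no cell reused.
Route from (2,4): left to (2,3), up to (1,3), 2× left (reaching (1,1)), down to (2,1), right to (2,2), down to (3,2), 2× right (reaching (3,4)), down to (4,4), 3× left (reaching (4,1)), up to (3,1) — 14 moves in all.
Check: order respected ((3,2) at step 7, (3,4) at step 9); 14 moves as required.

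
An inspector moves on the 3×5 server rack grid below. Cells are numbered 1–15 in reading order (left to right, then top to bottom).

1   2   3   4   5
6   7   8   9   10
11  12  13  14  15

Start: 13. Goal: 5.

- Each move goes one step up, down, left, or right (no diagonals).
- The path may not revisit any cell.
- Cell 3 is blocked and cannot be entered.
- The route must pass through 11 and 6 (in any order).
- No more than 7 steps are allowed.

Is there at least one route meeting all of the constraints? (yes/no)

Even ignoring the no-revisit rule, getting from 13 to 5, taking the cheapest ordering 13 → 11 → 6 → 5 needs at least 2 + 1 + 5 = 8 moves (Manhattan distance per leg), which exceeds the 7-move limit.

no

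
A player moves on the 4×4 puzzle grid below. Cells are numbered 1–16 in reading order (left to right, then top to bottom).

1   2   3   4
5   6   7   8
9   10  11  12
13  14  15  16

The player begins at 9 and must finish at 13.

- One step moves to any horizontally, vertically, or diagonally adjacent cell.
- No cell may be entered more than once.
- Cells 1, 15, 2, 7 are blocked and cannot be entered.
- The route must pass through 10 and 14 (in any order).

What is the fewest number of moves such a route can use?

Any route passes through 10 and 14 in some order between 9 and 13. Summing Chebyshev distances along each leg and taking the cheapest ordering (9 → 10 → 14 → 13) gives a lower bound of 1 + 1 + 1 = 3 moves.
A route of 3 moves achieves this: 9 → 10 → 14 → 13.
Since 3 matches the lower bound, it is optimal.

3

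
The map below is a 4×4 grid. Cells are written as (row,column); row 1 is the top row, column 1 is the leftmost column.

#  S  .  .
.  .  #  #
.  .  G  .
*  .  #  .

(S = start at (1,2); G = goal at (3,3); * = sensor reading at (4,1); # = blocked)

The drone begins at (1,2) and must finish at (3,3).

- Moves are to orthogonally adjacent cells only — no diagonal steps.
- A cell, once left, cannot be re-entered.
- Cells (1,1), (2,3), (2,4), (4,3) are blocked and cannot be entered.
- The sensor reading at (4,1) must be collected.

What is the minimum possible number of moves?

Any route passes through (4,1) somewhere between (1,2) and (3,3). Summing Manhattan distances along the two legs ((1,2) → (4,1) → (3,3)) gives a lower bound of 4 + 3 = 7 moves.
A route of 7 moves achieves this: (1,2) → (2,2) → (2,1) → (3,1) → (4,1) → (4,2) → (3,2) → (3,3).
Since 7 matches the lower bound, it is optimal.

7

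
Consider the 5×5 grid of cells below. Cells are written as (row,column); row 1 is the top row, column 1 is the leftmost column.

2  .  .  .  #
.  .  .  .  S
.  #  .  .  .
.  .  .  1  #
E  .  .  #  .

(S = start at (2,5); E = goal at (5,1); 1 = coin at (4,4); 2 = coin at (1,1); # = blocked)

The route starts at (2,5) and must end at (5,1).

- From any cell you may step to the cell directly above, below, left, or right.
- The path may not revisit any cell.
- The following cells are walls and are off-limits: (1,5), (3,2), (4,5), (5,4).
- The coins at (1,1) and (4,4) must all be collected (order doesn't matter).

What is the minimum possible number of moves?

13

Any route passes through (1,1) and (4,4) in some order between (2,5) and (5,1). Summing Manhattan distances along each leg and taking the cheapest ordering ((2,5) → (4,4) → (1,1) → (5,1)) gives a lower bound of 3 + 6 + 4 = 13 moves.
A route of 13 moves achieves this: (2,5) → (3,5) → (3,4) → (4,4) → (4,3) → (3,3) → (2,3) → (1,3) → (1,2) → (1,1) → (2,1) → (3,1) → (4,1) → (5,1).
Since 13 matches the lower bound, it is optimal.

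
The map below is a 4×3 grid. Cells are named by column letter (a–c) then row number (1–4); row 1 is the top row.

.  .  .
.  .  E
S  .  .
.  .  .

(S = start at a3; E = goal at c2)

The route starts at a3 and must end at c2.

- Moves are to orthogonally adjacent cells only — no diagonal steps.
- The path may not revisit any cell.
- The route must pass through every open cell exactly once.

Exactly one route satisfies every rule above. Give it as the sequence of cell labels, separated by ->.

a3 -> a4 -> b4 -> c4 -> c3 -> b3 -> b2 -> a2 -> a1 -> b1 -> c1 -> c2

Need to visit all 12 open cells exactly once, starting at a3 and ending at c2.
Cell c1 has only two open neighbours (c2 and b1), so the path must pass straight through it: one of those is the cell it's entered from and the other is where it exits.
Route from a3: down 1 to a4, right 2 to c4, up 1 to c3, left 1 to b3, up 1 to b2, left 1 to a2, up 1 to a1, right 2 to c1, down 1 to c2 — 11 moves in all.
Check: all 12 open cells covered.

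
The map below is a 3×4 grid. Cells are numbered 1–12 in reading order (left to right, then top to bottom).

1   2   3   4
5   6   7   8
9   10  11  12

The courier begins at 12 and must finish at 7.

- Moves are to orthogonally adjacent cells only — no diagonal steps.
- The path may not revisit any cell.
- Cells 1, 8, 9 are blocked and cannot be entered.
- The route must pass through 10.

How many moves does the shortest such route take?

Any route passes through 10 somewhere between 12 and 7. Summing Manhattan distances along the two legs (12 → 10 → 7) gives a lower bound of 2 + 2 = 4 moves.
A route of 4 moves achieves this: 12 → 11 → 10 → 6 → 7.
Since 4 matches the lower bound, it is optimal.

4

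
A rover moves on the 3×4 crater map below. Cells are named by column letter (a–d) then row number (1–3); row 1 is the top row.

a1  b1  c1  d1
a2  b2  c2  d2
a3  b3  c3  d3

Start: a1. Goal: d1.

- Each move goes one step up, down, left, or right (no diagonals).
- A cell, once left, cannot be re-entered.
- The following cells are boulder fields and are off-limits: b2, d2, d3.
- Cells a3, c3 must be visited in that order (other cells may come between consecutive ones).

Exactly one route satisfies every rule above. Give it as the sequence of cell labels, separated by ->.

The waypoints must appear in the order a3, c3, with no cell reused.
Route from a1: down 2 to a3, right 2 to c3, up 2 to c1, right 1 to d1 — 7 moves in all.
Check: order respected (a3 at step 2, c3 at step 4).

a1 -> a2 -> a3 -> b3 -> c3 -> c2 -> c1 -> d1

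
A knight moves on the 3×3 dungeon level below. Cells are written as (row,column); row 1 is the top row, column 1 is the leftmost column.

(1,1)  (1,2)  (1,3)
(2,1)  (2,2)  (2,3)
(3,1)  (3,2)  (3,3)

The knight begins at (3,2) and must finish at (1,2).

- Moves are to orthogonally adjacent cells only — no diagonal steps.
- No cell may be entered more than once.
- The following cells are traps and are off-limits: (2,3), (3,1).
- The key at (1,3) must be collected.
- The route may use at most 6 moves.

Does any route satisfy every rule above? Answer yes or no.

(1,3) must be visited but has only one open neighbour ((1,2)), and it is neither the start nor the goal — the route would have to enter and leave through (1,2), re-entering it.

no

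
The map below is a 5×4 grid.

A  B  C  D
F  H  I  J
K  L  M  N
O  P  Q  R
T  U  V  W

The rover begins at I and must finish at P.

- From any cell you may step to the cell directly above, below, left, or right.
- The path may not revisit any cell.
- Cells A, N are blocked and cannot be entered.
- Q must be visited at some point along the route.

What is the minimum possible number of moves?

Any route passes through Q somewhere between I and P. Summing Manhattan distances along the two legs (I → Q → P) gives a lower bound of 2 + 1 = 3 moves.
A route of 3 moves achieves this: I → M → Q → P.
Since 3 matches the lower bound, it is optimal.

3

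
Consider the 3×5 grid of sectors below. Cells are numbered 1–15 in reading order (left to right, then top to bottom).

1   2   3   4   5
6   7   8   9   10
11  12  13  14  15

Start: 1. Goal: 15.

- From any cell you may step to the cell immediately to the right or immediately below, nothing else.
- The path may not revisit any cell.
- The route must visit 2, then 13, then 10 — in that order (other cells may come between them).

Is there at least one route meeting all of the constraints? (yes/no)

10 lies above 13, so going from 13 to 10 would need an upward move — but moves only go right/down, so 13 cannot be visited before 10.

no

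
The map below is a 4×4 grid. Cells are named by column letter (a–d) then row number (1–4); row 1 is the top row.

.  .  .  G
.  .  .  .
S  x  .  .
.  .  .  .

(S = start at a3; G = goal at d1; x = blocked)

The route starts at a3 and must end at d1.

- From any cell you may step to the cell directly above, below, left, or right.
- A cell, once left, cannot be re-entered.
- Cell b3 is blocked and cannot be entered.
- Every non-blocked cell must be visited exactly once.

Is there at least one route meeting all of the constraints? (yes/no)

Colour the cells like a checkerboard: each orthogonal step flips colour, so a Hamiltonian route alternates colours. Here there are 8 cells of one colour and 7 of the other, with start on the opposite colour to the goal — the counts and endpoints can't be arranged into an alternating sequence of length 15, so no Hamiltonian route exists.

no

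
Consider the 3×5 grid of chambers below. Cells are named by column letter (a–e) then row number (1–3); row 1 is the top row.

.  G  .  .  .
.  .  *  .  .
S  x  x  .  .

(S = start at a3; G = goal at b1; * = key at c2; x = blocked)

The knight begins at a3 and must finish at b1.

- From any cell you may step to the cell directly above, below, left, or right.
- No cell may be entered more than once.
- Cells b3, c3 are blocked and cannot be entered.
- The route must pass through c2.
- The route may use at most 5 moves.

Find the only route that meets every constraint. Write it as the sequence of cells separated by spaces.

a3 a2 b2 c2 c1 b1

The 5-move cap with required stops at c2 leaves no slack for detours.
Route from a3: up 1 to a2, right 2 to c2, up 1 to c1, left 1 to b1 — 5 moves in all.
Check: all required cells visited; 5 ≤ 5 moves.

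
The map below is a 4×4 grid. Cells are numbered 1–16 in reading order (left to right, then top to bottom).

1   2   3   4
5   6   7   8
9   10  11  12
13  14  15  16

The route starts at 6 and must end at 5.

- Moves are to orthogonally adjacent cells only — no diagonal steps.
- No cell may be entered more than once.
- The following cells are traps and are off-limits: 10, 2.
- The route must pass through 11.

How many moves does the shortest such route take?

7

Any route passes through 11 somewhere between 6 and 5. Summing Manhattan distances along the two legs (6 → 11 → 5) gives a lower bound of 2 + 3 = 5 moves.
The shortest route satisfying every rule uses 7 moves: 6 → 7 → 11 → 15 → 14 → 13 → 9 → 5.
The bound of 5 isn't tight here; checking systematically, no route of length 5 through 6 satisfies every constraint, so 7 is the minimum.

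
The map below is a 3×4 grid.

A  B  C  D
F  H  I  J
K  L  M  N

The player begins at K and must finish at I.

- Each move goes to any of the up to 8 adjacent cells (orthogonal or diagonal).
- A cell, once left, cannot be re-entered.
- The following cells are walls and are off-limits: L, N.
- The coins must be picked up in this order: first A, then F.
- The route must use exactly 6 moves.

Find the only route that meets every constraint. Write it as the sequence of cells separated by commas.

K, H, A, F, B, C, I

The waypoints must appear in the order A, F, with no cell reused.
Route from K: up-right to H, up-left to A, down to F, up-right to B, right to C, down to I — 6 moves in all.
Check: order respected (A at step 2, F at step 3); 6 moves as required.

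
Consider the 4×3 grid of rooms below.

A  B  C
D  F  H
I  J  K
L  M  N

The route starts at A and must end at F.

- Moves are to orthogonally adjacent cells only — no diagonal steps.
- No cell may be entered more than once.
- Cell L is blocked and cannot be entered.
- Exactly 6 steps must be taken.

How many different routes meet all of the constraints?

2

Need simple routes of exactly 6 moves from A to F (Manhattan distance 2, so 2 moves are spent on a detour and 2 undoing it).
Enumerating: A D I J K H F | A B C H K J F.
That gives 2 routes.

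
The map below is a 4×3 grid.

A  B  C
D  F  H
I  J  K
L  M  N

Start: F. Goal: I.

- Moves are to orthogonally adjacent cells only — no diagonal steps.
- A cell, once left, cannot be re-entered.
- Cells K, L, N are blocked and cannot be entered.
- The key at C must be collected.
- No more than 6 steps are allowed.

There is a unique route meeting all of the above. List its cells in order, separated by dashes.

F - H - C - B - A - D - I

The 6-move cap with required stops at C leaves no slack for detours.
Route from F: right 1 to H, up 1 to C, left 2 to A, down 2 to I — 6 moves in all.
Check: all required cells visited; 6 ≤ 6 moves.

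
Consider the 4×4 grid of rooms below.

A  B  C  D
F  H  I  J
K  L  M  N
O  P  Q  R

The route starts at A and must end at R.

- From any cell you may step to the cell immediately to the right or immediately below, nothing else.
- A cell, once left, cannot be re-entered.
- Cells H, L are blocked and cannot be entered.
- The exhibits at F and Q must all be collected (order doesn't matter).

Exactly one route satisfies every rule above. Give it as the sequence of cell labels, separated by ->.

Moves only go right or down, so the column and row indices never decrease.
Route from A: 3× down (reaching O), 3× right (reaching R) — 6 moves in all.
Check: all required cells visited.

A -> F -> K -> O -> P -> Q -> R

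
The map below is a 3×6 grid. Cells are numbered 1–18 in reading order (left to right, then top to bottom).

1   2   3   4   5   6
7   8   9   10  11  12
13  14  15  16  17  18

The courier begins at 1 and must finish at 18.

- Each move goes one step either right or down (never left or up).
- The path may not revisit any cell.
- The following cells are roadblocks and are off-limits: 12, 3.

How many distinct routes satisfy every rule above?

A right/down-only route from 1 to 18 makes exactly 2 down-moves and 5 right-moves in some order.
With no other constraints that would be C(7,2) = 21 routes.
Subtract routes through each blocked cell (inclusion–exclusion for overlaps): − through 3: 10 − through 12: 6 + through 3&12: 4 → 9.
That gives 9 routes.

9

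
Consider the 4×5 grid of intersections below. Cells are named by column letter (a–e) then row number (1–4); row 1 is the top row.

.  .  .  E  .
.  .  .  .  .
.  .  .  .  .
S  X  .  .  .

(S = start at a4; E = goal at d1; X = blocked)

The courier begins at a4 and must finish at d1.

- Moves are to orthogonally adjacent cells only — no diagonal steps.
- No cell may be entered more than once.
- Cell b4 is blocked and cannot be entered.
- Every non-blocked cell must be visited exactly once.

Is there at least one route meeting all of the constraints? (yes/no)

One route that works: a4 → a3 → a2 → a1 → b1 → c1 → c2 → b2 → b3 → c3 → c4 → d4 → e4 → e3 → d3 → d2 → e2 → e1 → d1.

yes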